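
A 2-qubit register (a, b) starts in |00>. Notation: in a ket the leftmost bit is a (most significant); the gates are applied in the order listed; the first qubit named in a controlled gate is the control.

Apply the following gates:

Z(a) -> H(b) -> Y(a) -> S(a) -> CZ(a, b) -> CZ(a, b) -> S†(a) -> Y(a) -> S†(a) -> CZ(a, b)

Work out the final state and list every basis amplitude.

The final amplitudes are sqrt(2)/2 on |00>, sqrt(2)/2 on |01>, 0 on |10>, 0 on |11>. Key observation: the block from step 3 through step 8 cancels to the identity and can be dropped.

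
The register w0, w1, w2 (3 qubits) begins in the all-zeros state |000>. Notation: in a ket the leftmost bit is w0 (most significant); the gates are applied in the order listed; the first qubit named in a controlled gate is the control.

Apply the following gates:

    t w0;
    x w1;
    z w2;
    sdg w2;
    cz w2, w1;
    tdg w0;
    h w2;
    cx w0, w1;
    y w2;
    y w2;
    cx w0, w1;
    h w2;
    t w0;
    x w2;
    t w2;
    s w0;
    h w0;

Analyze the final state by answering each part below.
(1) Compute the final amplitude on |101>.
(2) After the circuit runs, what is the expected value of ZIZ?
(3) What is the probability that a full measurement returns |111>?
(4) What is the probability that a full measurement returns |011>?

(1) The final state's coefficient on |101> equals 0. Key observation: the block from step 6 through step 13 cancels to the identity and can be dropped.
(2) The observable ZIZ averages to 0.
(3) Outcome |111> occurs with probability 1/2.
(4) Outcome |011> occurs with probability 1/2.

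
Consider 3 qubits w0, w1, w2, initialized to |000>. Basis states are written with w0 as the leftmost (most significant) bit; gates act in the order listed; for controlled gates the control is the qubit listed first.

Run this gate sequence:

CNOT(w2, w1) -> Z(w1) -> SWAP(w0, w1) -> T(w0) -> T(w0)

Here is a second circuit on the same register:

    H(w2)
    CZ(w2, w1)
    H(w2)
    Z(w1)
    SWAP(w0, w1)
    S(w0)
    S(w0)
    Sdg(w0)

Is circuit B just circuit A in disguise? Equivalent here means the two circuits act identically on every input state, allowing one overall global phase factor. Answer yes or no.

No, they are not equivalent — no single phase factor reconciles the two unitaries.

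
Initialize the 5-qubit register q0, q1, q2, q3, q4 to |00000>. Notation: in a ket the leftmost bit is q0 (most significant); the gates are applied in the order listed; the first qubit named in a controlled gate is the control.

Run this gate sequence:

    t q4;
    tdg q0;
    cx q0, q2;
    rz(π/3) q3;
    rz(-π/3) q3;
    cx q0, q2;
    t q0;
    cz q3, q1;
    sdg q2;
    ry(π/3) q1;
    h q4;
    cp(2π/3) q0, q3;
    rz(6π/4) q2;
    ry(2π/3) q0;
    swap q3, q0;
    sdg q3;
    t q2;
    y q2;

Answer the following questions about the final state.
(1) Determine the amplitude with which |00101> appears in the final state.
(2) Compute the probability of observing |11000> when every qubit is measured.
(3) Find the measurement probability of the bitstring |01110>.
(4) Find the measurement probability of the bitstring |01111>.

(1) |00101> carries amplitude -sqrt(6)*exp(3*I*pi/4)/8 in the final state.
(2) The probability of measuring |11000> is 0.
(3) A full measurement returns |01110> with probability 3/32.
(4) A full measurement returns |01111> with probability 3/32.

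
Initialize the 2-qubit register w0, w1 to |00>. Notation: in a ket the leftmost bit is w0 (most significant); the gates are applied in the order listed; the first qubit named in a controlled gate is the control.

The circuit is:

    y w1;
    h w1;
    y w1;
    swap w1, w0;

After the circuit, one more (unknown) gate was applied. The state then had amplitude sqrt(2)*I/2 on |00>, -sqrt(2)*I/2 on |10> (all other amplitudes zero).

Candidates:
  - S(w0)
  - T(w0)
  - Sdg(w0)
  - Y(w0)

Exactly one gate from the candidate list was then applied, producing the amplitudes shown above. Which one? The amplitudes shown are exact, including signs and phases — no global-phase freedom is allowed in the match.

The applied gate was Y(w0).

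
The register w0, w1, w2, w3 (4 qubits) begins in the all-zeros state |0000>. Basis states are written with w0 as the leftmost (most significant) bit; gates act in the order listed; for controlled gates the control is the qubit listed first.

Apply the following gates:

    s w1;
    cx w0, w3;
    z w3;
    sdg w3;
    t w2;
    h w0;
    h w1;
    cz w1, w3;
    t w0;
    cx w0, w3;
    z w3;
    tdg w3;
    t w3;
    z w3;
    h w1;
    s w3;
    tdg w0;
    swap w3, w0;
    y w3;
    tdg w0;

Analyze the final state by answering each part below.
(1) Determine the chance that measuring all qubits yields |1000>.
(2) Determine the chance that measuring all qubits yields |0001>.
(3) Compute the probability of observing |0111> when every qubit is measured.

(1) Outcome |1000> occurs with probability 1/2.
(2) Outcome |0001> occurs with probability 1/2.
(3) The probability of measuring |0111> is 0.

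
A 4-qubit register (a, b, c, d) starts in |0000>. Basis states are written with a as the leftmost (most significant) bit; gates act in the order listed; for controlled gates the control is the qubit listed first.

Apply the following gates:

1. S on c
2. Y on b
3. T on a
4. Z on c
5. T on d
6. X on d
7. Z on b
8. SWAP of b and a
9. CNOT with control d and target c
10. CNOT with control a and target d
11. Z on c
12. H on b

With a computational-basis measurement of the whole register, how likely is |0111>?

Outcome |0111> occurs with probability 0.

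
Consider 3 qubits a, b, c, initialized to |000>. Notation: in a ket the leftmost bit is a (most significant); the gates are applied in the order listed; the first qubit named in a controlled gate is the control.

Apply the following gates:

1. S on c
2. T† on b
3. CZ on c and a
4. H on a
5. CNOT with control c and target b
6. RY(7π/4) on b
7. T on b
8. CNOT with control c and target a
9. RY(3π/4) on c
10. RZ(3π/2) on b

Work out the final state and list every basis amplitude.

After the circuit, the state carries amplitude exp(I*pi/4)/4 on |000>, (1 + sqrt(2))*exp(I*pi/4)/4 on |001>, 1/4 - sqrt(2)/4 on |010>, -1/4 on |011>, exp(I*pi/4)/4 on |100>, (1 + sqrt(2))*exp(I*pi/4)/4 on |101>, 1/4 - sqrt(2)/4 on |110>, -1/4 on |111>.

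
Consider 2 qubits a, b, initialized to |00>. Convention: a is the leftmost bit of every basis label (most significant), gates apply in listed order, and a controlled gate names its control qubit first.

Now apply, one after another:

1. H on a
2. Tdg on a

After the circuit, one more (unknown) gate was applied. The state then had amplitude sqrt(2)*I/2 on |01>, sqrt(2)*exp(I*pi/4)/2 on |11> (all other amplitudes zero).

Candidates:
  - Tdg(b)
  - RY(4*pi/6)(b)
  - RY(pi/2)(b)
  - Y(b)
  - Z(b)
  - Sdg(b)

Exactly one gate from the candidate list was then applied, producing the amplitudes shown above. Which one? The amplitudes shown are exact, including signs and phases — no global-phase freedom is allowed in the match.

It was Y(b) that produced the state shown.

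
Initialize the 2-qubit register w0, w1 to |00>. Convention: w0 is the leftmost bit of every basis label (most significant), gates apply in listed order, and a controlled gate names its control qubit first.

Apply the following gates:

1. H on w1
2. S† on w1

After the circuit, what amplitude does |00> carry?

|00> carries amplitude sqrt(2)/2 in the final state.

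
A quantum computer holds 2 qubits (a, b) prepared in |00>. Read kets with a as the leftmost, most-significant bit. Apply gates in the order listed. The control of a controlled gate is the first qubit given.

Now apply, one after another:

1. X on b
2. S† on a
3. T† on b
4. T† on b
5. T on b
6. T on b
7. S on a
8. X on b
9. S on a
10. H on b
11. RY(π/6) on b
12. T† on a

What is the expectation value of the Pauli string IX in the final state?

In the final state, IX has expectation sqrt(3)/2. Key observation: gates 1-8 undo each other exactly, leaving only the rest of the circuit to track.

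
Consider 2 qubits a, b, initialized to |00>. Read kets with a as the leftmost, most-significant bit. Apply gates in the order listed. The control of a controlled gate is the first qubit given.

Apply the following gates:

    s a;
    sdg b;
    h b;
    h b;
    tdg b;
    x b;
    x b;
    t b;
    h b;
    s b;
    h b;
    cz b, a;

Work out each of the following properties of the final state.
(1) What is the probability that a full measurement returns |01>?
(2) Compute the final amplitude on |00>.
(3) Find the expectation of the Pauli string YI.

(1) The probability of measuring |01> is 1/2. Key observation: gates 4-9 undo each other exactly, leaving only the rest of the circuit to track.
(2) The final state's coefficient on |00> equals 1/2 + I/2.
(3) In the final state, YI has expectation 0.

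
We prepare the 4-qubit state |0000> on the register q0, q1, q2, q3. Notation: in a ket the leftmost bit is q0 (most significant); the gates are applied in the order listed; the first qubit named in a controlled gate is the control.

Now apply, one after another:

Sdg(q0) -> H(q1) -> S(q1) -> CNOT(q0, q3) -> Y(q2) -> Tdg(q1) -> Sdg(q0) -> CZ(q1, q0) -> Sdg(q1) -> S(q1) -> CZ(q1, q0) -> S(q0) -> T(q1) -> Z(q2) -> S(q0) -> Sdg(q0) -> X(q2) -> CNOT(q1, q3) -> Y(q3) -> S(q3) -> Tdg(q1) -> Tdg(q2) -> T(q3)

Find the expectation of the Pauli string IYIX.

The observable IYIX averages to 1. Key observation: gates 6-13 undo each other exactly, leaving only the rest of the circuit to track.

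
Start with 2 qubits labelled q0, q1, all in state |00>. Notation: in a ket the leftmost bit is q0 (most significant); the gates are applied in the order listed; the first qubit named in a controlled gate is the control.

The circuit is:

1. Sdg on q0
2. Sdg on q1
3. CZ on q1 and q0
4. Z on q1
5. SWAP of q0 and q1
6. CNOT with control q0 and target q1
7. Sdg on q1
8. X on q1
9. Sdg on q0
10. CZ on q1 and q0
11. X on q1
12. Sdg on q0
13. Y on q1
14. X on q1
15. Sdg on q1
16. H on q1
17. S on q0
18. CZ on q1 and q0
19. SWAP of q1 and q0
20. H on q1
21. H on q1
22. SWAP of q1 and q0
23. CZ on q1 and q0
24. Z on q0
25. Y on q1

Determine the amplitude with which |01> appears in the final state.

|01> carries amplitude -sqrt(2)/2 in the final state. Key observation: the block from step 18 through step 23 cancels to the identity and can be dropped.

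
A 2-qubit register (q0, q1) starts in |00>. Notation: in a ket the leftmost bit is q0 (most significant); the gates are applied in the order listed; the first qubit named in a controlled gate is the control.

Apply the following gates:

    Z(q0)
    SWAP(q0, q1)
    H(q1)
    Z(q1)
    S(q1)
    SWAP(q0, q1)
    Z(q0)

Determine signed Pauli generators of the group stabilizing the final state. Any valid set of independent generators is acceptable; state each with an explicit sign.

The final state is stabilized by the group generated by +YI, +IZ; other independent generating sets are equally valid.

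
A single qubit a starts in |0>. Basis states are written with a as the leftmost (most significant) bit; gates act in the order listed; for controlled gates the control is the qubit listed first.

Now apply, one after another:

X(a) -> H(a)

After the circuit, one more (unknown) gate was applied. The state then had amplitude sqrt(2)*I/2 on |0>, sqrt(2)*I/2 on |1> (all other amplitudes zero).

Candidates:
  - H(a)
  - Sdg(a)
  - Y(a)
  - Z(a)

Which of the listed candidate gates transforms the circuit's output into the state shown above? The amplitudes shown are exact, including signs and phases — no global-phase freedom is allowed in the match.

The applied gate was Y(a).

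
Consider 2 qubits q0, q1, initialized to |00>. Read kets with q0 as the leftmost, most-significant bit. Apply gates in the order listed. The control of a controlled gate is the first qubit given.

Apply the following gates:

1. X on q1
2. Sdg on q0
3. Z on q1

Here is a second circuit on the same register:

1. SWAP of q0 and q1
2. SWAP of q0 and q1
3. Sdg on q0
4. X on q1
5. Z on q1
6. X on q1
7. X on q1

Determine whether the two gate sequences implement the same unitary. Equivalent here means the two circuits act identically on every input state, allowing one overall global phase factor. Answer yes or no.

Yes: on every input state the two circuits agree up to one overall phase factor.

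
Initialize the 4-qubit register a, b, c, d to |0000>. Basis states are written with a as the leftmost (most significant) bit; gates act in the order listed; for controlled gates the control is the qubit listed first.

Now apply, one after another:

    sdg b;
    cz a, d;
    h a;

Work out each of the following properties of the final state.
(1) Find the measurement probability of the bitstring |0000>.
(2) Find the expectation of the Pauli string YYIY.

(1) Outcome |0000> occurs with probability 1/2.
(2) In the final state, YYIY has expectation 0.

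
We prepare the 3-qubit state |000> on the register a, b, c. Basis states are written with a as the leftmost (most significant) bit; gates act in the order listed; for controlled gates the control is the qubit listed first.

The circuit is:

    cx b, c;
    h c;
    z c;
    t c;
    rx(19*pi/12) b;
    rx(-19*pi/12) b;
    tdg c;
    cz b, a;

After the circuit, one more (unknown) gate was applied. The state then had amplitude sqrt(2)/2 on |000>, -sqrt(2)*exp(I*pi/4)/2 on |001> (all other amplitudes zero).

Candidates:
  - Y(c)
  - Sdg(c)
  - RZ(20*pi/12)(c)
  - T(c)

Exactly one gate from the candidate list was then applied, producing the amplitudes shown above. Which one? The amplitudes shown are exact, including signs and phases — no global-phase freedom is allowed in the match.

The unique candidate consistent with the amplitudes is T(c). Key observation: gates 4-7 undo each other exactly, leaving only the rest of the circuit to track.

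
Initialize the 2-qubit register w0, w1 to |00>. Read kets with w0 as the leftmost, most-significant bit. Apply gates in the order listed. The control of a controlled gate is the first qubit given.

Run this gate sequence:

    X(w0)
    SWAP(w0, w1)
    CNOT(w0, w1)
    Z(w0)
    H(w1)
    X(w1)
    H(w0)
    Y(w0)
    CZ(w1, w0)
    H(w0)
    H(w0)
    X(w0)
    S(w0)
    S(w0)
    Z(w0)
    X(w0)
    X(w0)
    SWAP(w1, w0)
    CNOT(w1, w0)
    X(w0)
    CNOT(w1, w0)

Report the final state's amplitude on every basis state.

After the circuit, the state carries amplitude -I/2 on |00>, -I/2 on |01>, -I/2 on |10>, I/2 on |11>.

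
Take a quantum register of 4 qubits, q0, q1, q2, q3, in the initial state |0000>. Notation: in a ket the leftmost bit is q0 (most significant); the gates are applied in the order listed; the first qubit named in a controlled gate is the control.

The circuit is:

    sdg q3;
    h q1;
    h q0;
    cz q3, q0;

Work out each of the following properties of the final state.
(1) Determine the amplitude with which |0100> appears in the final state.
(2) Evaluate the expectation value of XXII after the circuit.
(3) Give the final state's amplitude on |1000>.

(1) The amplitude on |0100> is 1/2.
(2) The observable XXII averages to 1.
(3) The amplitude on |1000> is 1/2.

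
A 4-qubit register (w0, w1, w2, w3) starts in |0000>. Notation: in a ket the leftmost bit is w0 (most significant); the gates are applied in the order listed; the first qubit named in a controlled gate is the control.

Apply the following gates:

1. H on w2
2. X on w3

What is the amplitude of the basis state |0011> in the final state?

The final state's coefficient on |0011> equals sqrt(2)/2.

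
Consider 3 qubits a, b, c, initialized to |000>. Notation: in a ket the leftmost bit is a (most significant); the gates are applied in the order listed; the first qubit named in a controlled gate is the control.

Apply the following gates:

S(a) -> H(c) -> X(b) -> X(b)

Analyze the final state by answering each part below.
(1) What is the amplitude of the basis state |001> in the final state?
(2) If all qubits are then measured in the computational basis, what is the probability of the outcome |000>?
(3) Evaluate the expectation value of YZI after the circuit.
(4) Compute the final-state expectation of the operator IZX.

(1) The final state's coefficient on |001> equals sqrt(2)/2. Key observation: steps 3-4 multiply out to the identity, so the circuit reduces to the remaining gates.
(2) A full measurement returns |000> with probability 1/2.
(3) The expectation value of YZI is 0.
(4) In the final state, IZX has expectation 1.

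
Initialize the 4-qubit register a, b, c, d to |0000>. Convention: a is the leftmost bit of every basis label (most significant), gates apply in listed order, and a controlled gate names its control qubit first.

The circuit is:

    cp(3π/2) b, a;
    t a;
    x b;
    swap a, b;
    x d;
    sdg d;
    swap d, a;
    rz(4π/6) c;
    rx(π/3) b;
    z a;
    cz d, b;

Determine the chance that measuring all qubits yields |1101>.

A full measurement returns |1101> with probability 1/4.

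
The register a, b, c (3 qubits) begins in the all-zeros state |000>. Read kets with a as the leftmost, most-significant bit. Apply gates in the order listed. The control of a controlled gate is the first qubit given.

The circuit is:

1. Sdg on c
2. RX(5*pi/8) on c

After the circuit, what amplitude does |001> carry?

The final state's coefficient on |001> equals -I*sin(5*pi/16).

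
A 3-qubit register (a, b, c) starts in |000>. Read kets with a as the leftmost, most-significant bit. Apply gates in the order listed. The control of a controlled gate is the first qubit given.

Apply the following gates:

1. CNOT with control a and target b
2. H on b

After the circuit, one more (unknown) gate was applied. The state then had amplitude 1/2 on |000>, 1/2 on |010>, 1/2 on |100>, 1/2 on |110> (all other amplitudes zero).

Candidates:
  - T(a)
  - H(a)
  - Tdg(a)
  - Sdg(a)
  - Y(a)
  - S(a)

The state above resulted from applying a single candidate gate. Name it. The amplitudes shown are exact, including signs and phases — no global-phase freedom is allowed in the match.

The applied gate was H(a).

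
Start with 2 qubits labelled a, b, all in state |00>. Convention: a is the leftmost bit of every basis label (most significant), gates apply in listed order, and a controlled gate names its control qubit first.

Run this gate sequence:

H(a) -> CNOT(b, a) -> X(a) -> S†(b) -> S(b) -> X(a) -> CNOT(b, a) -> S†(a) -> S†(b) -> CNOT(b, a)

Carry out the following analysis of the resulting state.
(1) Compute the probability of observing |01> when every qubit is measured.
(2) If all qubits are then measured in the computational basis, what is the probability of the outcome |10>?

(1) The probability of measuring |01> is 0.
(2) The probability of measuring |10> is 1/2.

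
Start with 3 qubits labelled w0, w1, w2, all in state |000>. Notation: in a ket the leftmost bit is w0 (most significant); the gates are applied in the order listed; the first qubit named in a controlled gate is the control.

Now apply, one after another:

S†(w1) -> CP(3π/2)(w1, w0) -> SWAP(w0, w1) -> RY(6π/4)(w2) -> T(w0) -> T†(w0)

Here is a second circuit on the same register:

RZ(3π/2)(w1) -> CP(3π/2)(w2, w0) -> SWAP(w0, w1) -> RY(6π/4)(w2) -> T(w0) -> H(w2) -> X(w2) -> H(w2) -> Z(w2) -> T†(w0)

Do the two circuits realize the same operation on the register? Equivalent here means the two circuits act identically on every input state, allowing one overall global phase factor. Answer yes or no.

No: there is an input state on which the two circuits produce genuinely different outputs (not merely differing by a phase).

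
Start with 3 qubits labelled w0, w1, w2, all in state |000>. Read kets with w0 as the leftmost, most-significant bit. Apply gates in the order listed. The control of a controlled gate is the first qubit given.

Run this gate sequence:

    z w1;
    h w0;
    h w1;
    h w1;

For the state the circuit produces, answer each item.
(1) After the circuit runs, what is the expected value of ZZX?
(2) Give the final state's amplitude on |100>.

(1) In the final state, ZZX has expectation 0. Key observation: the block from step 3 through step 4 cancels to the identity and can be dropped.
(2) The amplitude on |100> is sqrt(2)/2.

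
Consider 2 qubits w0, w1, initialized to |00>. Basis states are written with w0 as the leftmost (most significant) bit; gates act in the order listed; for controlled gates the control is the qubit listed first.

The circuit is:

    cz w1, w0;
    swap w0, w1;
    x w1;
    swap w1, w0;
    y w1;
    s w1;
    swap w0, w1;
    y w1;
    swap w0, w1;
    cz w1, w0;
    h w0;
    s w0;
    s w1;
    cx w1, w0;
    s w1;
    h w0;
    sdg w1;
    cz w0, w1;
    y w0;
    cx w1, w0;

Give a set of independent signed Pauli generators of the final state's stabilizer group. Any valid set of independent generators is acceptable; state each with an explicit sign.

The stabilizer group can be generated by +YI, -IZ, among other valid generating sets.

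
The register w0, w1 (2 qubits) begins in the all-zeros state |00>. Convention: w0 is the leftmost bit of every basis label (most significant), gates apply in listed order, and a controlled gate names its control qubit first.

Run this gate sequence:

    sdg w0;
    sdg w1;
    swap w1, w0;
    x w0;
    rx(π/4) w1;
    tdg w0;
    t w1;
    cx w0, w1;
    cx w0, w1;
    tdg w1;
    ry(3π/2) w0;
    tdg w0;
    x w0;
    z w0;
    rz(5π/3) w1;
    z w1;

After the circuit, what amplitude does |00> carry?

|00> carries amplitude -sqrt(2*sqrt(2) + 4)*exp(2*I*pi/3)/4 in the final state. Key observation: steps 7-10 multiply out to the identity, so the circuit reduces to the remaining gates.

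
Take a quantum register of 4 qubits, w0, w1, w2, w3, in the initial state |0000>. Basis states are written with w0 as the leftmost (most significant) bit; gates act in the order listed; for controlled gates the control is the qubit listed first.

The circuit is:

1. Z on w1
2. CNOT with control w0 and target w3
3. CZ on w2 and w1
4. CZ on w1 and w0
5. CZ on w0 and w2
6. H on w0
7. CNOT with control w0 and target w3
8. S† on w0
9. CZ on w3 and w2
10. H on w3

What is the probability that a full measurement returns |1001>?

A full measurement returns |1001> with probability 1/4.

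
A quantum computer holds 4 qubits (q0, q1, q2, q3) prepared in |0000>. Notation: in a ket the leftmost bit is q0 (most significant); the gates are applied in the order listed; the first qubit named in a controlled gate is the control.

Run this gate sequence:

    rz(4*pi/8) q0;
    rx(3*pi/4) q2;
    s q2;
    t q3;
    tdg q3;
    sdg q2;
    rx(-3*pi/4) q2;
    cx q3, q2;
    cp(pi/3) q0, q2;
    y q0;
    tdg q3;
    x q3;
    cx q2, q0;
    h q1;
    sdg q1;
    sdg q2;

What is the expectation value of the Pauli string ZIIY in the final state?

The observable ZIIY averages to 0. Key observation: steps 2-7 multiply out to the identity, so the circuit reduces to the remaining gates.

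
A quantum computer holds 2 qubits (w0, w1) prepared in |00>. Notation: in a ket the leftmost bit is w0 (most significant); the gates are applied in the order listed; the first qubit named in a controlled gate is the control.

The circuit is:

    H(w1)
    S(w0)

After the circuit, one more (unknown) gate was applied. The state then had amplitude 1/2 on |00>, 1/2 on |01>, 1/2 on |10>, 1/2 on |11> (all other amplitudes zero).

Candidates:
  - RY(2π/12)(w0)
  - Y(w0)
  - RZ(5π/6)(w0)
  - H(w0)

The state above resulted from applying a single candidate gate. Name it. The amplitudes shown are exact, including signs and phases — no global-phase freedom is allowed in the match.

The applied gate was H(w0).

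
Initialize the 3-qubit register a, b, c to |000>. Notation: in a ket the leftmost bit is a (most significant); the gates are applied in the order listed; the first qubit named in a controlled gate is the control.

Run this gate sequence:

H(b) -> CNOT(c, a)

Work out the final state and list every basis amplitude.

The final amplitudes are sqrt(2)/2 on |000>, sqrt(2)/2 on |010>, and 0 on every other basis state.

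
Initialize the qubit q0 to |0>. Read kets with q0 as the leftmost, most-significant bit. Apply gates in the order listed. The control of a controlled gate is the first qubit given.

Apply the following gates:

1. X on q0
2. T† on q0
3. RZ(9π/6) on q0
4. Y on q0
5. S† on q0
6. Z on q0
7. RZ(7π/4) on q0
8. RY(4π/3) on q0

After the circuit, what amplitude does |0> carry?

The amplitude on |0> is exp(I*pi/8)/2.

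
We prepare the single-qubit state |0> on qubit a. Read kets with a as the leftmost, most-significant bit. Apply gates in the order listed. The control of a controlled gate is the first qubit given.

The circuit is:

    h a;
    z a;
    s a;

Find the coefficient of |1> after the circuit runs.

The final state's coefficient on |1> equals -sqrt(2)*I/2.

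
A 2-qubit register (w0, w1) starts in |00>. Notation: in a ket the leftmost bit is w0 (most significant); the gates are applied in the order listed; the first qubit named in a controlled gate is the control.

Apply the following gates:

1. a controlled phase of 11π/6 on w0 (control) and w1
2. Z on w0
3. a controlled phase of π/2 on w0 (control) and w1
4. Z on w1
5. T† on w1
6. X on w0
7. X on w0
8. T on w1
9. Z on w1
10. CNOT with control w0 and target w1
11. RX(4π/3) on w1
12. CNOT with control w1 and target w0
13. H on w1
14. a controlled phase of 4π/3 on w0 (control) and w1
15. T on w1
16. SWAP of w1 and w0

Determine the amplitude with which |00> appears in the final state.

|00> carries amplitude -sqrt(2)/4 in the final state. Key observation: steps 4-9 multiply out to the identity, so the circuit reduces to the remaining gates.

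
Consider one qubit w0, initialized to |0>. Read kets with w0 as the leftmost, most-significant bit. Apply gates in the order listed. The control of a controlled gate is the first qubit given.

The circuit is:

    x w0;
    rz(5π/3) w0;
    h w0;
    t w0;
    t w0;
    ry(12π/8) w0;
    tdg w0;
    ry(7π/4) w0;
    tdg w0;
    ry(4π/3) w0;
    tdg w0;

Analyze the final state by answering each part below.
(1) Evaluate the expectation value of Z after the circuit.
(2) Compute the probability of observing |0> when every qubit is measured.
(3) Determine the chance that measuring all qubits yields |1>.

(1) The expectation value of Z is -sqrt(3)/4 - sqrt(6)/8 + 1/4.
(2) The probability of measuring |0> is -sqrt(3)/8 - sqrt(6)/16 + 5/8.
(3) The probability of measuring |1> is sqrt(6)/16 + sqrt(3)/8 + 3/8.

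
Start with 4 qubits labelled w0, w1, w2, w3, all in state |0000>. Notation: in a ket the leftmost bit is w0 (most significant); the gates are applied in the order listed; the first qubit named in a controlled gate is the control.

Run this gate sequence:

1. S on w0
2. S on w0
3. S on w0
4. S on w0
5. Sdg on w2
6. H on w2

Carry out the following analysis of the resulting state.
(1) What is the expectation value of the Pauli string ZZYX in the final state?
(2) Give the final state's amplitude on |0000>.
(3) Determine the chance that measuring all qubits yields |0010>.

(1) The expectation value of ZZYX is 0.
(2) |0000> carries amplitude sqrt(2)/2 in the final state.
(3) Outcome |0010> occurs with probability 1/2.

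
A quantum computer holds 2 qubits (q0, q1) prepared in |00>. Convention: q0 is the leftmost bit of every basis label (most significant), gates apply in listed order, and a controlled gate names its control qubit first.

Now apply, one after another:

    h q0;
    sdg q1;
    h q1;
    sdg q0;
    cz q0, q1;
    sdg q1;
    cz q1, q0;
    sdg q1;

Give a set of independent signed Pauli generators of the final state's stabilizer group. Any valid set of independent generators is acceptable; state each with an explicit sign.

The final state is stabilized by the group generated by -YI, -IX; other independent generating sets are equally valid.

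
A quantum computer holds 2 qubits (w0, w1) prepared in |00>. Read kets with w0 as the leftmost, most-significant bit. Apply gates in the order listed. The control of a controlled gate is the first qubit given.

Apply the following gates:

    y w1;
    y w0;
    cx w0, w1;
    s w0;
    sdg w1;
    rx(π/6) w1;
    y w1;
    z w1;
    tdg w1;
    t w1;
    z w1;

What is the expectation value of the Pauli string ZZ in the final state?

The observable ZZ averages to sqrt(3)/2. Key observation: gates 8-11 undo each other exactly, leaving only the rest of the circuit to track.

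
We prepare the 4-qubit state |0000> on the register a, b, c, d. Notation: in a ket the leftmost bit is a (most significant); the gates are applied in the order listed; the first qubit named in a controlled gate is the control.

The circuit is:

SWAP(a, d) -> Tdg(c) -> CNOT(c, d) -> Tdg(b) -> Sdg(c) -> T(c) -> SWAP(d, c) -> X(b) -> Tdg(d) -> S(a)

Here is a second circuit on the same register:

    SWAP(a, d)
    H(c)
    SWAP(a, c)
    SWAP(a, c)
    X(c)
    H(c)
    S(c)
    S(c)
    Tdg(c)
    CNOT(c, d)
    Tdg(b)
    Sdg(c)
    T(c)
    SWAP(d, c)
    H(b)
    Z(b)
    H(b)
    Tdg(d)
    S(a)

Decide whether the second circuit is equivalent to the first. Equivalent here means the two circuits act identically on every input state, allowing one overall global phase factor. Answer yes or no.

Yes — the two circuits implement the same unitary up to a global phase.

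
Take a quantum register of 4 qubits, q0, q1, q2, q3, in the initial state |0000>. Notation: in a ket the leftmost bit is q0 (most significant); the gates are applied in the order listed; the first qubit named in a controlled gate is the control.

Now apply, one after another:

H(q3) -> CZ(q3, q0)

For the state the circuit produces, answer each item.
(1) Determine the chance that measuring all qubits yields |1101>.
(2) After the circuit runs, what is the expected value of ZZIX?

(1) A full measurement returns |1101> with probability 0.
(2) In the final state, ZZIX has expectation 1.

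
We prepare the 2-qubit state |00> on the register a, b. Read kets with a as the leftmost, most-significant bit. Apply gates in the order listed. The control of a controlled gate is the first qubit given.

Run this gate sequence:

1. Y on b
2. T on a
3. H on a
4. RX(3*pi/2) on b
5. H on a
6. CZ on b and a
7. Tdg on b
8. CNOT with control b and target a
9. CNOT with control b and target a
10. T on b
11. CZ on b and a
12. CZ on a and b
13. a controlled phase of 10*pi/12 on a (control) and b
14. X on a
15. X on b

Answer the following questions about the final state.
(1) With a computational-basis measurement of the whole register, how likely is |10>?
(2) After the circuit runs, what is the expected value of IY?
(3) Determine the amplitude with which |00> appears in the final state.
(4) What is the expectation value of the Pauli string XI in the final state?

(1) Outcome |10> occurs with probability 1/2.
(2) The expectation value of IY is 1.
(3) |00> carries amplitude 0 in the final state.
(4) In the final state, XI has expectation 0.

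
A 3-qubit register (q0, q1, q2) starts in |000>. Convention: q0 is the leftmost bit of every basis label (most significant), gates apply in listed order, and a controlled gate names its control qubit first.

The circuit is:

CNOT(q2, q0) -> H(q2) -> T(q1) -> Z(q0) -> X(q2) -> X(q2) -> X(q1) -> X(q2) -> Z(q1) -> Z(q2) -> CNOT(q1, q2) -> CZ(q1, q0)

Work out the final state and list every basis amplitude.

The resulting statevector has amplitude sqrt(2)/2 on |010>, -sqrt(2)/2 on |011>, and 0 on every other basis state. Key observation: the block from step 5 through step 6 cancels to the identity and can be dropped.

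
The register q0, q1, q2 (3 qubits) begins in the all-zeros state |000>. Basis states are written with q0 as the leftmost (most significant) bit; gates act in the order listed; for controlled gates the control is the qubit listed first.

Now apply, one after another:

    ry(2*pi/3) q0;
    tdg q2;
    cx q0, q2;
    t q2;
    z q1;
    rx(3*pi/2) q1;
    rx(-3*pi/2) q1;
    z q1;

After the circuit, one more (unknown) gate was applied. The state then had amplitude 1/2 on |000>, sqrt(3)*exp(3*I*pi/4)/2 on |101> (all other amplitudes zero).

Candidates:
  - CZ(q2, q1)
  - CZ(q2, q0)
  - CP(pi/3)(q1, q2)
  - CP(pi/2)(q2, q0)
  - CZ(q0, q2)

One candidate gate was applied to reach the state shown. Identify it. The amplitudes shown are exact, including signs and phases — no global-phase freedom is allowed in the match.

The applied gate was CP(pi/2)(q2, q0).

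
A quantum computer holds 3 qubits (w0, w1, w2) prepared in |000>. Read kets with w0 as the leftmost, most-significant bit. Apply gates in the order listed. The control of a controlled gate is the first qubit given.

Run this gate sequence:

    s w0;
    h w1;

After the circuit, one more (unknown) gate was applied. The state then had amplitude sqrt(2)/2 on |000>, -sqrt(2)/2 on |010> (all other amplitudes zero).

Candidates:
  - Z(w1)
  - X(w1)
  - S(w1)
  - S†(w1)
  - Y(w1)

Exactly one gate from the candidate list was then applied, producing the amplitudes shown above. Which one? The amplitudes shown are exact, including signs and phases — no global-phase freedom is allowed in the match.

It was Z(w1) that produced the state shown.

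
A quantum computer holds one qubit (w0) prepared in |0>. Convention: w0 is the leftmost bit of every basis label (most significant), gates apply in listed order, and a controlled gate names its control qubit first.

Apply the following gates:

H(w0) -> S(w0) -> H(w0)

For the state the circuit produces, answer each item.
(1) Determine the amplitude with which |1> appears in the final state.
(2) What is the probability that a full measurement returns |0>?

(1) |1> carries amplitude 1/2 - I/2 in the final state.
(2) Outcome |0> occurs with probability 1/2.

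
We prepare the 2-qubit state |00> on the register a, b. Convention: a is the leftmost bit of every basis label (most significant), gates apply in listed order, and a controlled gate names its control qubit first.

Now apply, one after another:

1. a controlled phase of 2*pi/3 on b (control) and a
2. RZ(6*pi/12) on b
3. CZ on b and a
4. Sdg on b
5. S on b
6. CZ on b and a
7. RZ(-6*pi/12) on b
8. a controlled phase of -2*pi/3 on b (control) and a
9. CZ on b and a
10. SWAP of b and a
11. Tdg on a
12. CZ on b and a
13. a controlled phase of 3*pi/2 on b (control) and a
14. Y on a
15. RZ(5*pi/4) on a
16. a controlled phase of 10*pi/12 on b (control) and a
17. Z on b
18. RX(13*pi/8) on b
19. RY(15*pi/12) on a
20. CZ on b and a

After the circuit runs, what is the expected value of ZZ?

The expectation value of ZZ is sqrt(4 - 2*sqrt(2))/4. Key observation: steps 1-8 multiply out to the identity, so the circuit reduces to the remaining gates.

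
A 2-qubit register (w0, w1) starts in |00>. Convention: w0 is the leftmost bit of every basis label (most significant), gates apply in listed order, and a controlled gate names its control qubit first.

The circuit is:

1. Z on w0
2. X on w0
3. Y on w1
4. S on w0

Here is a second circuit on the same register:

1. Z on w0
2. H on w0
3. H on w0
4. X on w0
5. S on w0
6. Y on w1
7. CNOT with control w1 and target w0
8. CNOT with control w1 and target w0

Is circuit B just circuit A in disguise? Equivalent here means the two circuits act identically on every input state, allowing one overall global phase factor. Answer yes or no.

Yes — the two circuits implement the same unitary up to a global phase.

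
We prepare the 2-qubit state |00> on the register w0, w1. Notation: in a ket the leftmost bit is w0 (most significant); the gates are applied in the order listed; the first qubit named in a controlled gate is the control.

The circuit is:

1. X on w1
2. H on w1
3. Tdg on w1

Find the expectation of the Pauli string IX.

The observable IX averages to -sqrt(2)/2.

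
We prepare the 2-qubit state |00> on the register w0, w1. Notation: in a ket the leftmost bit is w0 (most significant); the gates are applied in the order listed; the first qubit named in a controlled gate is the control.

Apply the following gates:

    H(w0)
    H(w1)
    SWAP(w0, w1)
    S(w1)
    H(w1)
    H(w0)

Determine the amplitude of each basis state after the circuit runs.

The resulting statevector has amplitude 1/2 + I/2 on |00>, 1/2 - I/2 on |01>, 0 on |10>, 0 on |11>.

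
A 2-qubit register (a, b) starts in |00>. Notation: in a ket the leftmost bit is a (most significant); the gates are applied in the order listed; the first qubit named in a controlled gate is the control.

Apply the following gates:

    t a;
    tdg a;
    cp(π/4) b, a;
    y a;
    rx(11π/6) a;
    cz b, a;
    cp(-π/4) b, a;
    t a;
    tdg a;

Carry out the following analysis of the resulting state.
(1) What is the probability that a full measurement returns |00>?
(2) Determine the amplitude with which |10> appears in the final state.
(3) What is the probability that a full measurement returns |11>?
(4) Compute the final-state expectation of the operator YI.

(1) Outcome |00> occurs with probability 1/2 - sqrt(3)/4.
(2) The amplitude on |10> is I*(-sqrt(6) - sqrt(2))/4.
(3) The probability of measuring |11> is 0.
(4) In the final state, YI has expectation -1/2.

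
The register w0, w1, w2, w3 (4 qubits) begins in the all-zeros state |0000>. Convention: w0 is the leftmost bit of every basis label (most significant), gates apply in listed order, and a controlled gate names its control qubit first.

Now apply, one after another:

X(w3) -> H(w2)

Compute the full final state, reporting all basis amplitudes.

The resulting statevector has amplitude sqrt(2)/2 on |0001>, sqrt(2)/2 on |0011>, and 0 on every other basis state.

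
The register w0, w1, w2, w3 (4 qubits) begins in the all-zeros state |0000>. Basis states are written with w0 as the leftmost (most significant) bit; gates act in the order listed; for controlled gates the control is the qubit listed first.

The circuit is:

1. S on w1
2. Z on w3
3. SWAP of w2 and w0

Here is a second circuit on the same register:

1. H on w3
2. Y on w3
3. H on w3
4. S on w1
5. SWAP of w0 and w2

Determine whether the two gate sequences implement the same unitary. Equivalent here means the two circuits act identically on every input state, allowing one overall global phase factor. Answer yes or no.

No — the two circuits implement different unitaries, even allowing a global phase.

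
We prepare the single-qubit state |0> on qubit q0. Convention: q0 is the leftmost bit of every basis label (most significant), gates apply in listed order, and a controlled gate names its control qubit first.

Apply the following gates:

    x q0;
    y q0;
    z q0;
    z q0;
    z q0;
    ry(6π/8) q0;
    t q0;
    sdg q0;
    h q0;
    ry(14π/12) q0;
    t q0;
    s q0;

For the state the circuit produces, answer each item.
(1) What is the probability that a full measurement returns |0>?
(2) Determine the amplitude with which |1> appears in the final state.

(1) Outcome |0> occurs with probability -sqrt(3)/8 - sqrt(2)/8 + 1/2.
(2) |1> carries amplitude sqrt(3*sqrt(2) + 6)/4 + sqrt(2 - sqrt(2))*exp(I*pi/4)/4 in the final state.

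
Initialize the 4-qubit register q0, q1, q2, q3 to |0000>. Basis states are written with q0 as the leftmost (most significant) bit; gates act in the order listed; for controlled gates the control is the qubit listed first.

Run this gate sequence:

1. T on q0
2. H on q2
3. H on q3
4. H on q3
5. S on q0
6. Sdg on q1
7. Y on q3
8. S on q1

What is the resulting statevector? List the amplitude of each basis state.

The final amplitudes are sqrt(2)*I/2 on |0001>, sqrt(2)*I/2 on |0011>, and 0 on every other basis state.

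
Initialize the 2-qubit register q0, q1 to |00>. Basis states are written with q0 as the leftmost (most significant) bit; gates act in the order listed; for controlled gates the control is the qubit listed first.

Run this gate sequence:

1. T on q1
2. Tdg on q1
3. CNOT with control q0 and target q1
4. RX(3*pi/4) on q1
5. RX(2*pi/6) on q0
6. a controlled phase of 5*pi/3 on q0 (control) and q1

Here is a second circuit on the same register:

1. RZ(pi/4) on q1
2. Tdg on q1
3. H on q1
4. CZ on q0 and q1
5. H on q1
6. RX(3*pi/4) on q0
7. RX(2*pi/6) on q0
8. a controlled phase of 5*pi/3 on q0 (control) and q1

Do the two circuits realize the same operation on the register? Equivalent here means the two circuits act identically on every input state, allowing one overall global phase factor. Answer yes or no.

No, they are not equivalent — no single phase factor reconciles the two unitaries.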